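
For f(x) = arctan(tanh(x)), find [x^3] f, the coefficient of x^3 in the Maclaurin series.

Compose series: expand the inner function first, then feed it into the outer expansion.
f(0) = 0
f′(0) = 1
f′′(0) = 0
f′′′(0) = -4
So c_3 = f′′′(0)/3! = -2/3.

-2/3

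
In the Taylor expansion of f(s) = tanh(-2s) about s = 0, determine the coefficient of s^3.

8/3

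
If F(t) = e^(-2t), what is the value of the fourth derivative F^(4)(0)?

Compute the successive derivatives at the expansion point and divide by k!.
From the series, [t^4] F = 2/3; multiply by 4! = 24 to get 16.

16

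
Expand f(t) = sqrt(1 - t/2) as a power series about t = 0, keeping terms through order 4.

[t^0] = 1;  [t^1] = -1/4;  [t^2] = -1/32;  [t^3] = -1/128;  [t^4] = -5/2048.

-5*t^4/2048 - t^3/128 - t^2/32 - t/4 + 1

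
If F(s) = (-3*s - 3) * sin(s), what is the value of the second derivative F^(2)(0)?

-6

Multiply each power in the prefactor through the base expansion.
From the series, [s^2] F = -3; multiply by 2! = 2 to get -6.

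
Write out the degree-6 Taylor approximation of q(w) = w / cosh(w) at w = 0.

Write the quotient as an unknown series and match coefficients against numerator = denominator · series.
q(0) = 0
q′(0) = 1
q′′(0) = 0
q′′′(0) = -3
q^(4)(0) = 0
q^(5)(0) = 25
q^(6)(0) = 0
The Taylor polynomial is Σ q^(k)(0)/k! · w^k.

5*w^5/24 - w^3/2 + w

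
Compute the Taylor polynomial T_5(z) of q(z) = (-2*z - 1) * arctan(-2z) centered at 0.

32*z^5/5 - 16*z^4/3 - 8*z^3/3 + 4*z^2 + 2*z

Distribute the polynomial across the series and collect like powers.
[z^0] = 0;  [z^1] = 2;  [z^2] = 4;  [z^3] = -8/3;  [z^4] = -16/3;  [z^5] = 32/5.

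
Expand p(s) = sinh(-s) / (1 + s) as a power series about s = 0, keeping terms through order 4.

7*s^4/6 - 7*s^3/6 + s^2 - s

Multiply the two series term by term and collect like powers.
[s^0] = 0;  [s^1] = -1;  [s^2] = 1;  [s^3] = -7/6;  [s^4] = 7/6.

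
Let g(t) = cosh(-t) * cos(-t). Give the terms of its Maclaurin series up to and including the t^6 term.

1 - t^4/6

Multiply the two series term by term and collect like powers.
[t^0] = 1;  [t^1] = 0;  [t^2] = 0;  [t^3] = 0;  [t^4] = -1/6;  [t^5] = 0;  [t^6] = 0.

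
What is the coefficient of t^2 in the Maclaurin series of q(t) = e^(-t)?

1/2

[t^0] = 1;  [t^1] = -1;  [t^2] = 1/2.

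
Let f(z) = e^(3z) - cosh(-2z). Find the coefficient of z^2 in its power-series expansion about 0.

Combine the two series term by term.
f(0) = 0
f′(0) = 3
f′′(0) = 5

5/2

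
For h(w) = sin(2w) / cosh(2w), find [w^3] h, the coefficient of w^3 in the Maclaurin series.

-16/3

Divide the numerator series by the denominator series (power-series long division).
h(0) = 0
h′(0) = 2
h′′(0) = 0
h′′′(0) = -32
So c_3 = h′′′(0)/3! = -16/3.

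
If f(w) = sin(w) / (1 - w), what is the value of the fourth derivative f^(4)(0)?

20

Take the Cauchy product of the two expansions.
The coefficient of w^4 in the expansion is 5/6, so f^(4)(0) = 4! * (5/6) = 20.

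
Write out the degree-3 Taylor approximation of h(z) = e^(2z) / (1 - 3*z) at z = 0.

Multiply the numerator's expansion by the denominator's geometric series.
h(0) = 1
h′(0) = 5
h′′(0) = 34
h′′′(0) = 314

157*z^3/3 + 17*z^2 + 5*z + 1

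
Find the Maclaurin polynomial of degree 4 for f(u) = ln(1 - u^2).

-u^4/2 - u^2

Use the known series and substitute for the argument.
f(0) = 0
f′(0) = 0
f′′(0) = -2
f′′′(0) = 0
f^(4)(0) = -12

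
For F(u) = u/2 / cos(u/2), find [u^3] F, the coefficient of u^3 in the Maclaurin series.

Divide the numerator series by the denominator series (power-series long division).
[u^0] = 0;  [u^1] = 1/2;  [u^2] = 0;  [u^3] = 1/16.

1/16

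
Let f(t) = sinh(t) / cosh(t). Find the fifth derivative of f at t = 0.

Divide the numerator series by the denominator series (power-series long division).
From the series, [t^5] f = 2/15; multiply by 5! = 120 to get 16.

16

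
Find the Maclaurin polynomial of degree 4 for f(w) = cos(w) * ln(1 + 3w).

-18*w^4 + 15*w^3/2 - 9*w^2/2 + 3*w

Expand each factor separately, then convolve coefficients.
f(0) = 0
f′(0) = 3
f′′(0) = -9
f′′′(0) = 45
f^(4)(0) = -432
Dividing each by k! gives the coefficients c_0, ..., c_4.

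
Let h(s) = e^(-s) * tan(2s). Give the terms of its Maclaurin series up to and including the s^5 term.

341*s^5/60 - 3*s^4 + 11*s^3/3 - 2*s^2 + 2*s

Write out both Maclaurin series and multiply, keeping only the needed powers.
h(0) = 0
h′(0) = 2
h′′(0) = -4
h′′′(0) = 22
h^(4)(0) = -72
h^(5)(0) = 682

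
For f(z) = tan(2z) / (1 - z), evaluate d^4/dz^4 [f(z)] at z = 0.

112

Multiply the two series term by term and collect like powers.
The coefficient of z^4 in the expansion is 14/3, so f^(4)(0) = 4! * (14/3) = 112.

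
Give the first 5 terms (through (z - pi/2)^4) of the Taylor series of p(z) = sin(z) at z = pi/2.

p(pi/2) = 1
p′(pi/2) = 0
p′′(pi/2) = -1
p′′′(pi/2) = 0
p^(4)(pi/2) = 1

(z - pi/2)^4/24 - (z - pi/2)^2/2 + 1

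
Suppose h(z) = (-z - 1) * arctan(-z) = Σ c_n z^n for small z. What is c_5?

Multiply each power in the prefactor through the base expansion.
h(0) = 0
h′(0) = 1
h′′(0) = 2
h′′′(0) = -2
h^(4)(0) = -8
h^(5)(0) = 24
The Taylor polynomial is Σ h^(k)(0)/k! · z^k.

1/5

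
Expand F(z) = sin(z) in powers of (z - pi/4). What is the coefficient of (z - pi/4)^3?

Use the known series and substitute for the argument.
F(pi/4) = sqrt(2)/2
F′(pi/4) = sqrt(2)/2
F′′(pi/4) = -sqrt(2)/2
F′′′(pi/4) = -sqrt(2)/2
So c_3 = F′′′(pi/4)/3! = -sqrt(2)/12.

-sqrt(2)/12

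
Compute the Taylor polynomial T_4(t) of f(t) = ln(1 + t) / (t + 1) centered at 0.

-25*t^4/12 + 11*t^3/6 - 3*t^2/2 + t

Use 1/(1 - r) = Σ r^k on the denominator, then take the Cauchy product.
f(0) = 0
f′(0) = 1
f′′(0) = -3
f′′′(0) = 11
f^(4)(0) = -50
Then c_k = f^(k)(0)/k! gives each Taylor coefficient.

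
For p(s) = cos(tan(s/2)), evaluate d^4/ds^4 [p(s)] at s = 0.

Substitute the inner expansion into the outer series and collect powers.
From the series, [s^4] p = -7/384; multiply by 4! = 24 to get -7/16.

-7/16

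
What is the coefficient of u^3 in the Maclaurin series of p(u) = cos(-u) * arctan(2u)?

Expand each factor separately, then convolve coefficients.
p(0) = 0
p′(0) = 2
p′′(0) = 0
p′′′(0) = -22
Then c_k = p^(k)(0)/k! gives each Taylor coefficient.

-11/3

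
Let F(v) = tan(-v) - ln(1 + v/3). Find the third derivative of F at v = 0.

-56/27

Add the two expansions coefficient-wise.
The coefficient of v^3 in the expansion is -28/81, so F′′′(0) = 3! * (-28/81) = -56/27.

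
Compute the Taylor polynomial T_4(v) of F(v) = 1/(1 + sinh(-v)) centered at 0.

4*v^4/3 + 7*v^3/6 + v^2 + v + 1

Plug the Maclaurin series of the inner function into that of the outer and collect terms.
F(0) = 1
F′(0) = 1
F′′(0) = 2
F′′′(0) = 7
F^(4)(0) = 32
Then c_k = F^(k)(0)/k! gives each Taylor coefficient.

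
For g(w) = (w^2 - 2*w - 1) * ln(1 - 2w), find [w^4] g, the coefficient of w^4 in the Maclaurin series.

Distribute the polynomial across the series and collect like powers.
g(0) = 0
g′(0) = 2
g′′(0) = 12
g′′′(0) = 28
g^(4)(0) = 176
So c_4 = g^(4)(0)/4! = 22/3.

22/3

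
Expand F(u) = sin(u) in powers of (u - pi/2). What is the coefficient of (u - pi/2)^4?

Compute the successive derivatives at the expansion point and divide by k!.
[(u - pi/2)^0] = 1;  [(u - pi/2)^1] = 0;  [(u - pi/2)^2] = -1/2;  [(u - pi/2)^3] = 0;  [(u - pi/2)^4] = 1/24.
So c_4 = F^(4)(pi/2)/4! = 1/24.

1/24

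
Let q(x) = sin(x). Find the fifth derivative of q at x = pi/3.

Use the known series and substitute for the argument.
The coefficient of (x - pi/3)^5 in the expansion is 1/240, so q^(5)(pi/3) = 5! * (1/240) = 1/2.

1/2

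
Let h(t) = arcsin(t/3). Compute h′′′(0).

1/27

The coefficient of t^3 in the expansion is 1/162, so h′′′(0) = 3! * (1/162) = 1/27.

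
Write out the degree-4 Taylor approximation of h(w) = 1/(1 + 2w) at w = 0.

16*w^4 - 8*w^3 + 4*w^2 - 2*w + 1

Compute the successive derivatives at the expansion point and divide by k!.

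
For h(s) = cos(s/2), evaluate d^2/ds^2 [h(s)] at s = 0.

The coefficient of s^2 in the expansion is -1/8, so h′′(0) = 2! * (-1/8) = -1/4.

-1/4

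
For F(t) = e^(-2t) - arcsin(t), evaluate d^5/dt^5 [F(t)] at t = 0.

Combine the two series term by term.
The coefficient of t^5 in the expansion is -41/120, so F^(5)(0) = 5! * (-41/120) = -41.

-41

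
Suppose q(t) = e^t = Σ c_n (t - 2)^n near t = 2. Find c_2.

Differentiate repeatedly and evaluate at the center.
q(2) = e^(2)
q′(2) = e^(2)
q′′(2) = e^(2)

e^(2)/2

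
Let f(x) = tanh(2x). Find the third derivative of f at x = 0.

-16

The coefficient of x^3 in the expansion is -8/3, so f′′′(0) = 3! * (-8/3) = -16.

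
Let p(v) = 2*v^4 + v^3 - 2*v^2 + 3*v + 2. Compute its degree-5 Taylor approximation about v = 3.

2*(v - 3)^4 + 25*(v - 3)^3 + 115*(v - 3)^2 + 234*(v - 3) + 182

Compute the successive derivatives at the expansion point and divide by k!.
[(v - 3)^0] = 182;  [(v - 3)^1] = 234;  [(v - 3)^2] = 115;  [(v - 3)^3] = 25;  [(v - 3)^4] = 2;  [(v - 3)^5] = 0.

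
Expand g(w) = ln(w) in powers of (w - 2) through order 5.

(w - 2)^5/160 - (w - 2)^4/64 + (w - 2)^3/24 - (w - 2)^2/8 + (w - 2)/2 + ln(2)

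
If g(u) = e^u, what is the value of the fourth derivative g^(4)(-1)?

From the series, [(u + 1)^4] g = e^(-1)/24; multiply by 4! = 24 to get e^(-1).

e^(-1)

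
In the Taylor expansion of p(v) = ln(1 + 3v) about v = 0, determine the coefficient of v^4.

-81/4

Apply the Taylor formula c_k = f^(k)(a)/k!.
p(0) = 0
p′(0) = 3
p′′(0) = -9
p′′′(0) = 54
p^(4)(0) = -486
The Taylor polynomial is Σ p^(k)(0)/k! · v^k.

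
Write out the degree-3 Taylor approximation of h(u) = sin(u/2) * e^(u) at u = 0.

Multiply the two series term by term and collect like powers.

11*u^3/48 + u^2/2 + u/2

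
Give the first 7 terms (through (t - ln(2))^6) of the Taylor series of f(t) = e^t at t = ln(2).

(t - ln(2))^6/360 + (t - ln(2))^5/60 + (t - ln(2))^4/12 + (t - ln(2))^3/3 + (t - ln(2))^2 + 2*(t - ln(2)) + 2

f(ln(2)) = 2
f′(ln(2)) = 2
f′′(ln(2)) = 2
f′′′(ln(2)) = 2
f^(4)(ln(2)) = 2
f^(5)(ln(2)) = 2
f^(6)(ln(2)) = 2
Dividing each by k! gives the coefficients c_0, ..., c_6.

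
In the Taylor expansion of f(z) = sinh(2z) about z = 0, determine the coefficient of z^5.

Use the known series and substitute for the argument.
f(0) = 0
f′(0) = 2
f′′(0) = 0
f′′′(0) = 8
f^(4)(0) = 0
f^(5)(0) = 32

4/15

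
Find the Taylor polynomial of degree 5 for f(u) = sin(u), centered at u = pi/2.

(u - pi/2)^4/24 - (u - pi/2)^2/2 + 1

Use the known series and substitute for the argument.
f(pi/2) = 1
f′(pi/2) = 0
f′′(pi/2) = -1
f′′′(pi/2) = 0
f^(4)(pi/2) = 1
f^(5)(pi/2) = 0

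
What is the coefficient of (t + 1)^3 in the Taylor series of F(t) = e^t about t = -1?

e^(-1)/6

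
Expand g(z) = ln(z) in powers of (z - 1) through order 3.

Apply the Taylor formula c_k = f^(k)(a)/k!.
g(1) = 0
g′(1) = 1
g′′(1) = -1
g′′′(1) = 2
Dividing each by k! gives the coefficients c_0, ..., c_3.

(z - 1)^3/3 - (z - 1)^2/2 + (z - 1)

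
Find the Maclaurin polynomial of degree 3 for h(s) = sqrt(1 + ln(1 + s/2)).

17*s^3/384 - 3*s^2/32 + s/4 + 1

Plug the Maclaurin series of the inner function into that of the outer and collect terms.
h(0) = 1
h′(0) = 1/4
h′′(0) = -3/16
h′′′(0) = 17/64
The Taylor polynomial is Σ h^(k)(0)/k! · s^k.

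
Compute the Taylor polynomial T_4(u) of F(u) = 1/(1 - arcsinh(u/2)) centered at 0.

u^4/24 + 5*u^3/48 + u^2/4 + u/2 + 1

Substitute the inner expansion into the outer series and collect powers.
F(0) = 1
F′(0) = 1/2
F′′(0) = 1/2
F′′′(0) = 5/8
F^(4)(0) = 1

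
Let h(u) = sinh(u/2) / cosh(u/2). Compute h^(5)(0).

1/2

Divide the numerator series by the denominator series (power-series long division).
From the series, [u^5] h = 1/240; multiply by 5! = 120 to get 1/2.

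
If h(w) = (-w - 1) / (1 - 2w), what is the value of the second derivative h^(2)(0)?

Multiply each power in the prefactor through the base expansion.
The coefficient of w^2 in the expansion is -6, so h′′(0) = 2! * (-6) = -12.

-12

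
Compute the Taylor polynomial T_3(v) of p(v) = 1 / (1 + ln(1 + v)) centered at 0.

-7*v^3/3 + 3*v^2/2 - v + 1

Expand as Σ (-1)^k u^k with u equal to the inner function's series.
p(0) = 1
p′(0) = -1
p′′(0) = 3
p′′′(0) = -14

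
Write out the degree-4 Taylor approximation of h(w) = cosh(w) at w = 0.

h(0) = 1
h′(0) = 0
h′′(0) = 1
h′′′(0) = 0
h^(4)(0) = 1
Then c_k = h^(k)(0)/k! gives each Taylor coefficient.

w^4/24 + w^2/2 + 1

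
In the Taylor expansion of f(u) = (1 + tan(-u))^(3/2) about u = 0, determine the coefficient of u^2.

3/8

Compose series: expand the inner function first, then feed it into the outer expansion.
[u^0] = 1;  [u^1] = -3/2;  [u^2] = 3/8.
So c_2 = f′′(0)/2! = 3/8.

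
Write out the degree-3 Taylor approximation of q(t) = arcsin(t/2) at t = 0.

t^3/48 + t/2

Apply the Taylor formula c_k = f^(k)(a)/k!.
q(0) = 0
q′(0) = 1/2
q′′(0) = 0
q′′′(0) = 1/8
Then c_k = q^(k)(0)/k! gives each Taylor coefficient.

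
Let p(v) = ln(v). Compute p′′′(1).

Use the known series and substitute for the argument.
From the series, [(v - 1)^3] p = 1/3; multiply by 3! = 6 to get 2.

2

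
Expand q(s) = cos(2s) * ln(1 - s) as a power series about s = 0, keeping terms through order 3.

5*s^3/3 - s^2/2 - s

Multiply the two series term by term and collect like powers.
q(0) = 0
q′(0) = -1
q′′(0) = -1
q′′′(0) = 10
Dividing each by k! gives the coefficients c_0, ..., c_3.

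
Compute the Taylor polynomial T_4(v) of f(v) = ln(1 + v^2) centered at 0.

f(0) = 0
f′(0) = 0
f′′(0) = 2
f′′′(0) = 0
f^(4)(0) = -12
Dividing each by k! gives the coefficients c_0, ..., c_4.

-v^4/2 + v^2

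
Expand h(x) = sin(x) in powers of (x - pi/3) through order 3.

-(x - pi/3)^3/12 - sqrt(3)*(x - pi/3)^2/4 + (x - pi/3)/2 + sqrt(3)/2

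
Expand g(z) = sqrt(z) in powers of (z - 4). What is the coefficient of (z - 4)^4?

g(4) = 2
g′(4) = 1/4
g′′(4) = -1/32
g′′′(4) = 3/256
g^(4)(4) = -15/2048
So c_4 = g^(4)(4)/4! = -5/16384.

-5/16384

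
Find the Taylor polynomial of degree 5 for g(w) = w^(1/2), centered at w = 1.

Differentiate repeatedly and evaluate at the center.
[(w - 1)^0] = 1;  [(w - 1)^1] = 1/2;  [(w - 1)^2] = -1/8;  [(w - 1)^3] = 1/16;  [(w - 1)^4] = -5/128;  [(w - 1)^5] = 7/256.

7*(w - 1)^5/256 - 5*(w - 1)^4/128 + (w - 1)^3/16 - (w - 1)^2/8 + (w - 1)/2 + 1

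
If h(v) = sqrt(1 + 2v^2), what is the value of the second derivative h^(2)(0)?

From the series, [v^2] h = 1; multiply by 2! = 2 to get 2.

2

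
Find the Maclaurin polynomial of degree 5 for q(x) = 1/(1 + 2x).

-32*x^5 + 16*x^4 - 8*x^3 + 4*x^2 - 2*x + 1

q(0) = 1
q′(0) = -2
q′′(0) = 8
q′′′(0) = -48
q^(4)(0) = 384
q^(5)(0) = -3840
Dividing each by k! gives the coefficients c_0, ..., c_5.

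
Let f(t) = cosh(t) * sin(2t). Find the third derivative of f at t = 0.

Write out both Maclaurin series and multiply, keeping only the needed powers.
From the series, [t^3] f = -1/3; multiply by 3! = 6 to get -2.

-2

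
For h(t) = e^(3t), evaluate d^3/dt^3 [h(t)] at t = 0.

27

From the series, [t^3] h = 9/2; multiply by 3! = 6 to get 27.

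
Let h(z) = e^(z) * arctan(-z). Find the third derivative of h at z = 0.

Take the Cauchy product of the two expansions.
The coefficient of z^3 in the expansion is -1/6, so h′′′(0) = 3! * (-1/6) = -1.

-1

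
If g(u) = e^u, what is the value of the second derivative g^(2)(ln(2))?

2

The coefficient of (u - ln(2))^2 in the expansion is 1, so g′′(ln(2)) = 2! * (1) = 2.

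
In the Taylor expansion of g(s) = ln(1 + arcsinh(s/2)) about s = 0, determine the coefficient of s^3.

1/48

Plug the Maclaurin series of the inner function into that of the outer and collect terms.
g(0) = 0
g′(0) = 1/2
g′′(0) = -1/4
g′′′(0) = 1/8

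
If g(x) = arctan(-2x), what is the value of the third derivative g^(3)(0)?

From the series, [x^3] g = 8/3; multiply by 3! = 6 to get 16.

16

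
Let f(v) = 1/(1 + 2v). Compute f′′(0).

8

Use the known series and substitute for the argument.
The coefficient of v^2 in the expansion is 4, so f′′(0) = 2! * (4) = 8.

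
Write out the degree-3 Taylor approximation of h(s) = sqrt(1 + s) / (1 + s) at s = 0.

Multiply the two series term by term and collect like powers.
h(0) = 1
h′(0) = -1/2
h′′(0) = 3/4
h′′′(0) = -15/8
Then c_k = h^(k)(0)/k! gives each Taylor coefficient.

-5*s^3/16 + 3*s^2/8 - s/2 + 1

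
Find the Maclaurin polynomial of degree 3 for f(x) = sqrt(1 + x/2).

x^3/128 - x^2/32 + x/4 + 1

f(0) = 1
f′(0) = 1/4
f′′(0) = -1/16
f′′′(0) = 3/64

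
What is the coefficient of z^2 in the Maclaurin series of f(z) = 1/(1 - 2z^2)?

2

Use the known series and substitute for the argument.
[z^0] = 1;  [z^1] = 0;  [z^2] = 2.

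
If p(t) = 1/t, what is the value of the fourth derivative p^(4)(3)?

8/81

The coefficient of (t - 3)^4 in the expansion is 1/243, so p^(4)(3) = 4! * (1/243) = 8/81.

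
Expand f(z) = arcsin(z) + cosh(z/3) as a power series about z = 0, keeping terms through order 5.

Combine the two series term by term.
[z^0] = 1;  [z^1] = 1;  [z^2] = 1/18;  [z^3] = 1/6;  [z^4] = 1/1944;  [z^5] = 3/40.

3*z^5/40 + z^4/1944 + z^3/6 + z^2/18 + z + 1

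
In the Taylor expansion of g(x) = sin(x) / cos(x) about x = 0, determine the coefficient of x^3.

1/3

Write the quotient as an unknown series and match coefficients against numerator = denominator · series.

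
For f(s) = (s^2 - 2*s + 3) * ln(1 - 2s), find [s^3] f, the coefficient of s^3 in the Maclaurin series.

-6

Multiply each power in the prefactor through the base expansion.
[s^0] = 0;  [s^1] = -6;  [s^2] = -2;  [s^3] = -6.
So c_3 = f′′′(0)/3! = -6.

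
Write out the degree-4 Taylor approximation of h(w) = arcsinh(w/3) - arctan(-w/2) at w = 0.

-31*w^3/648 + 5*w/6

Expand each term separately and add.
h(0) = 0
h′(0) = 5/6
h′′(0) = 0
h′′′(0) = -31/108
h^(4)(0) = 0
Dividing each by k! gives the coefficients c_0, ..., c_4.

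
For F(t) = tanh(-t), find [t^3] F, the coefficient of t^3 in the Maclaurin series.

c_3 = F′′′(0)/3! = 1/3.

1/3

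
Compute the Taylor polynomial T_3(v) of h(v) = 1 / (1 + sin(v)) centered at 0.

Expand as Σ (-1)^k u^k with u equal to the inner function's series.
h(0) = 1
h′(0) = -1
h′′(0) = 2
h′′′(0) = -5

-5*v^3/6 + v^2 - v + 1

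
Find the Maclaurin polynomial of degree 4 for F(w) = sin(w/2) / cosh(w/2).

Write the quotient as an unknown series and match coefficients against numerator = denominator · series.
F(0) = 0
F′(0) = 1/2
F′′(0) = 0
F′′′(0) = -1/2
F^(4)(0) = 0

-w^3/12 + w/2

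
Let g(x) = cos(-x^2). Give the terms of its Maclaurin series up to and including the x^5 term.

g(0) = 1
g′(0) = 0
g′′(0) = 0
g′′′(0) = 0
g^(4)(0) = -12
g^(5)(0) = 0

1 - x^4/2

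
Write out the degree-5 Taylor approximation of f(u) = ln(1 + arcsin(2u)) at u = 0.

212*u^5/15 - 20*u^4/3 + 4*u^3 - 2*u^2 + 2*u

Substitute the inner expansion into the outer series and collect powers.
f(0) = 0
f′(0) = 2
f′′(0) = -4
f′′′(0) = 24
f^(4)(0) = -160
f^(5)(0) = 1696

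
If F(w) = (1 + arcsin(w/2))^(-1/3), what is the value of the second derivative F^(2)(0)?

Compose series: expand the inner function first, then feed it into the outer expansion.
From the series, [w^2] F = 1/18; multiply by 2! = 2 to get 1/9.

1/9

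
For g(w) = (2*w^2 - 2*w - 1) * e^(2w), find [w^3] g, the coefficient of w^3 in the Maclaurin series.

-4/3

Distribute the polynomial across the series and collect like powers.
g(0) = -1
g′(0) = -4
g′′(0) = -8
g′′′(0) = -8
Dividing each by k! gives the coefficients c_0, ..., c_3.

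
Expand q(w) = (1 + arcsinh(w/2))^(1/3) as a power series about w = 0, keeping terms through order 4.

-w^4/3888 + w^3/1296 - w^2/36 + w/6 + 1

Plug the Maclaurin series of the inner function into that of the outer and collect terms.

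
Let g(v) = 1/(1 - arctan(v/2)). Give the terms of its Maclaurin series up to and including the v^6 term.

v^6/360 + v^5/160 + v^4/48 + v^3/12 + v^2/4 + v/2 + 1

Compose series: expand the inner function first, then feed it into the outer expansion.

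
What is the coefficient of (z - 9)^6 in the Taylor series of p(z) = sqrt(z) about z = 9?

-7/60466176

p(9) = 3
p′(9) = 1/6
p′′(9) = -1/108
p′′′(9) = 1/648
p^(4)(9) = -5/11664
p^(5)(9) = 35/209952
p^(6)(9) = -35/419904
Dividing each by k! gives the coefficients c_0, ..., c_6.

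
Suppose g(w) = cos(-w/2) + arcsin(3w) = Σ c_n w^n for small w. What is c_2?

Expand each term separately and add.
g(0) = 1
g′(0) = 3
g′′(0) = -1/4

-1/8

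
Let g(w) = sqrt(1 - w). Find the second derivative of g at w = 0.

-1/4

Apply the Taylor formula c_k = f^(k)(a)/k!.
The coefficient of w^2 in the expansion is -1/8, so g′′(0) = 2! * (-1/8) = -1/4.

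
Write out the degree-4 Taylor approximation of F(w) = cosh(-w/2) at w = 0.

w^4/384 + w^2/8 + 1

Compute the successive derivatives at the expansion point and divide by k!.
[w^0] = 1;  [w^1] = 0;  [w^2] = 1/8;  [w^3] = 0;  [w^4] = 1/384.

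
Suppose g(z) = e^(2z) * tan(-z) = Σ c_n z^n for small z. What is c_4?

-2

Write out both Maclaurin series and multiply, keeping only the needed powers.
g(0) = 0
g′(0) = -1
g′′(0) = -4
g′′′(0) = -14
g^(4)(0) = -48
The Taylor polynomial is Σ g^(k)(0)/k! · z^k.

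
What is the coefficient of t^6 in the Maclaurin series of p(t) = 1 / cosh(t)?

Divide the numerator series by the denominator series (power-series long division).
[t^0] = 1;  [t^1] = 0;  [t^2] = -1/2;  [t^3] = 0;  [t^4] = 5/24;  [t^5] = 0;  [t^6] = -61/720.

-61/720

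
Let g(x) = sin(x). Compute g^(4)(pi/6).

Compute the successive derivatives at the expansion point and divide by k!.
The coefficient of (x - pi/6)^4 in the expansion is 1/48, so g^(4)(pi/6) = 4! * (1/48) = 1/2.

1/2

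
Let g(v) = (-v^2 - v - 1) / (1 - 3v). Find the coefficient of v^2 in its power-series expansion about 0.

Shift and add copies of the series according to the polynomial's terms.
g(0) = -1
g′(0) = -4
g′′(0) = -26
So c_2 = g′′(0)/2! = -13.

-13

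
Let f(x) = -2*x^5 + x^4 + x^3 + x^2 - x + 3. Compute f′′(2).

-258

From the series, [(x - 2)^2] f = -129; multiply by 2! = 2 to get -258.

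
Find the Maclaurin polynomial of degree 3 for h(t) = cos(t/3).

1 - t^2/18

h(0) = 1
h′(0) = 0
h′′(0) = -1/9
h′′′(0) = 0
Then c_k = h^(k)(0)/k! gives each Taylor coefficient.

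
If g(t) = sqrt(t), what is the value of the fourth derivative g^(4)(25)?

-3/250000

The coefficient of (t - 25)^4 in the expansion is -1/2000000, so g^(4)(25) = 4! * (-1/2000000) = -3/250000.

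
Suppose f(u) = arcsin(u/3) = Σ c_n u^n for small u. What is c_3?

1/162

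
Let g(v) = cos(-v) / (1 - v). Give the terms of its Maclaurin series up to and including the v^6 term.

Use 1/(1 - r) = Σ r^k on the denominator, then take the Cauchy product.
g(0) = 1
g′(0) = 1
g′′(0) = 1
g′′′(0) = 3
g^(4)(0) = 13
g^(5)(0) = 65
g^(6)(0) = 389
Dividing each by k! gives the coefficients c_0, ..., c_6.

389*v^6/720 + 13*v^5/24 + 13*v^4/24 + v^3/2 + v^2/2 + v + 1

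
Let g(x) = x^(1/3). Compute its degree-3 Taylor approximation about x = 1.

Differentiate repeatedly and evaluate at the center.
g(1) = 1
g′(1) = 1/3
g′′(1) = -2/9
g′′′(1) = 10/27

5*(x - 1)^3/81 - (x - 1)^2/9 + (x - 1)/3 + 1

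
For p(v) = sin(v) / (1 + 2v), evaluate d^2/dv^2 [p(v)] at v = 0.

Write out both Maclaurin series and multiply, keeping only the needed powers.
From the series, [v^2] p = -2; multiply by 2! = 2 to get -4.

-4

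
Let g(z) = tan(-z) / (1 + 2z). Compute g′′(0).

4

Write out both Maclaurin series and multiply, keeping only the needed powers.
From the series, [z^2] g = 2; multiply by 2! = 2 to get 4.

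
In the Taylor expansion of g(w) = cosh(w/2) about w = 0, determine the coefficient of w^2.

1/8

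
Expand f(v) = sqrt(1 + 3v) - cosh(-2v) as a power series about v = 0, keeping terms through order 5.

Combine the two series term by term.
f(0) = 0
f′(0) = 3/2
f′′(0) = -25/4
f′′′(0) = 81/8
f^(4)(0) = -1471/16
f^(5)(0) = 25515/32

1701*v^5/256 - 1471*v^4/384 + 27*v^3/16 - 25*v^2/8 + 3*v/2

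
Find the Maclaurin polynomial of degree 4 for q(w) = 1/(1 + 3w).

Use the known series and substitute for the argument.
q(0) = 1
q′(0) = -3
q′′(0) = 18
q′′′(0) = -162
q^(4)(0) = 1944

81*w^4 - 27*w^3 + 9*w^2 - 3*w + 1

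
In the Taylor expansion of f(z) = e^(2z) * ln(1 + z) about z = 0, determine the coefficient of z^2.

3/2

Take the Cauchy product of the two expansions.
f(0) = 0
f′(0) = 1
f′′(0) = 3
So c_2 = f′′(0)/2! = 3/2.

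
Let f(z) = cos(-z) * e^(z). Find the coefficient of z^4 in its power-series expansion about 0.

Expand each factor separately, then convolve coefficients.
[z^0] = 1;  [z^1] = 1;  [z^2] = 0;  [z^3] = -1/3;  [z^4] = -1/6.

-1/6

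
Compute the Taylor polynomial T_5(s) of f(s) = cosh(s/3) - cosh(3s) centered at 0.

Add the two expansions coefficient-wise.
f(0) = 0
f′(0) = 0
f′′(0) = -80/9
f′′′(0) = 0
f^(4)(0) = -6560/81
f^(5)(0) = 0

-820*s^4/243 - 40*s^2/9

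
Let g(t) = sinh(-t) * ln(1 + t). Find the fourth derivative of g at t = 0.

Multiply the two series term by term and collect like powers.
The coefficient of t^4 in the expansion is -1/2, so g^(4)(0) = 4! * (-1/2) = -12.

-12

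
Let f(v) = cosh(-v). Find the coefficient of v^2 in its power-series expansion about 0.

1/2

f(0) = 1
f′(0) = 0
f′′(0) = 1
Then c_k = f^(k)(0)/k! gives each Taylor coefficient.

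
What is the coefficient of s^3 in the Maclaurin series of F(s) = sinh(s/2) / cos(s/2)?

1/12

Divide the numerator series by the denominator series (power-series long division).
F(0) = 0
F′(0) = 1/2
F′′(0) = 0
F′′′(0) = 1/2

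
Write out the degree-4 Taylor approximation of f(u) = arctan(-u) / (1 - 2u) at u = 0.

-22*u^4/3 - 11*u^3/3 - 2*u^2 - u

Multiply the two series term by term and collect like powers.
f(0) = 0
f′(0) = -1
f′′(0) = -4
f′′′(0) = -22
f^(4)(0) = -176
Dividing each by k! gives the coefficients c_0, ..., c_4.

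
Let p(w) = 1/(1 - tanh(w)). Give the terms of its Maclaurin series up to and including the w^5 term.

Compose series: expand the inner function first, then feed it into the outer expansion.
[w^0] = 1;  [w^1] = 1;  [w^2] = 1;  [w^3] = 2/3;  [w^4] = 1/3;  [w^5] = 2/15.

2*w^5/15 + w^4/3 + 2*w^3/3 + w^2 + w + 1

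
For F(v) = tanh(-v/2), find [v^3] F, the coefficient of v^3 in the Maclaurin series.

c_3 = F′′′(0)/3! = 1/24.

1/24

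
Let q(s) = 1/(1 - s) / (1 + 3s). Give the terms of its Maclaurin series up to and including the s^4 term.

61*s^4 - 20*s^3 + 7*s^2 - 2*s + 1

Take the Cauchy product of the two expansions.
[s^0] = 1;  [s^1] = -2;  [s^2] = 7;  [s^3] = -20;  [s^4] = 61.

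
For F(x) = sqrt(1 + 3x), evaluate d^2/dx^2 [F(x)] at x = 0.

-9/4

Use the known series and substitute for the argument.
From the series, [x^2] F = -9/8; multiply by 2! = 2 to get -9/4.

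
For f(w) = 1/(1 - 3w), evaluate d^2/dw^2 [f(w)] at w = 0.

From the series, [w^2] f = 9; multiply by 2! = 2 to get 18.

18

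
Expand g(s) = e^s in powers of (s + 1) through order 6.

g(-1) = e^(-1)
g′(-1) = e^(-1)
g′′(-1) = e^(-1)
g′′′(-1) = e^(-1)
g^(4)(-1) = e^(-1)
g^(5)(-1) = e^(-1)
g^(6)(-1) = e^(-1)

(s + 1)^6*e^(-1)/720 + (s + 1)^5*e^(-1)/120 + (s + 1)^4*e^(-1)/24 + (s + 1)^3*e^(-1)/6 + (s + 1)^2*e^(-1)/2 + (s + 1)*e^(-1) + e^(-1)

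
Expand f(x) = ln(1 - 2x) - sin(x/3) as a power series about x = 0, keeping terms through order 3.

Expand each term separately and add.
f(0) = 0
f′(0) = -7/3
f′′(0) = -4
f′′′(0) = -431/27

-431*x^3/162 - 2*x^2 - 7*x/3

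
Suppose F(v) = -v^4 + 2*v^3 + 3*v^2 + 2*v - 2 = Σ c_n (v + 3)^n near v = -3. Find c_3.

F(-3) = -116
F′(-3) = 146
F′′(-3) = -138
F′′′(-3) = 84
So c_3 = F′′′(-3)/3! = 14.

14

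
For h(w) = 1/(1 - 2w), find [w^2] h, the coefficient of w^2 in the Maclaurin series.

h(0) = 1
h′(0) = 2
h′′(0) = 8

4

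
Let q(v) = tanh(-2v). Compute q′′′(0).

The coefficient of v^3 in the expansion is 8/3, so q′′′(0) = 3! * (8/3) = 16.

16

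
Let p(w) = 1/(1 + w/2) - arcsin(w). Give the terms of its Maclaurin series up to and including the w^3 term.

-7*w^3/24 + w^2/4 - 3*w/2 + 1

Add the two expansions coefficient-wise.
[w^0] = 1;  [w^1] = -3/2;  [w^2] = 1/4;  [w^3] = -7/24.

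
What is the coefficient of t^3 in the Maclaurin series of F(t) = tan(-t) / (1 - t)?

-4/3

Write out both Maclaurin series and multiply, keeping only the needed powers.
F(0) = 0
F′(0) = -1
F′′(0) = -2
F′′′(0) = -8
So c_3 = F′′′(0)/3! = -4/3.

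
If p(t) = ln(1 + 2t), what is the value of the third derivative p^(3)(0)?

16

From the series, [t^3] p = 8/3; multiply by 3! = 6 to get 16.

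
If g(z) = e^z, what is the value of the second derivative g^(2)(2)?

e^(2)

From the series, [(z - 2)^2] g = e^(2)/2; multiply by 2! = 2 to get e^(2).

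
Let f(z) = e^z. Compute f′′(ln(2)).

2

The coefficient of (z - ln(2))^2 in the expansion is 1, so f′′(ln(2)) = 2! * (1) = 2.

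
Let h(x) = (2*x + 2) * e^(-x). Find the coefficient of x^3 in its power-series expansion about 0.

2/3

Shift and add copies of the series according to the polynomial's terms.
[x^0] = 2;  [x^1] = 0;  [x^2] = -1;  [x^3] = 2/3.
So c_3 = h′′′(0)/3! = 2/3.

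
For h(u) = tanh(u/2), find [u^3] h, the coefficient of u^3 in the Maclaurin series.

-1/24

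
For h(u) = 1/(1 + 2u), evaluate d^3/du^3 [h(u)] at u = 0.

The coefficient of u^3 in the expansion is -8, so h′′′(0) = 3! * (-8) = -48.

-48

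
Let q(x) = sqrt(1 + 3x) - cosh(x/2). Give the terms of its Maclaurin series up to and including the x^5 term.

1701*x^5/256 - 19*x^4/6 + 27*x^3/16 - 5*x^2/4 + 3*x/2

Combine the two series term by term.
[x^0] = 0;  [x^1] = 3/2;  [x^2] = -5/4;  [x^3] = 27/16;  [x^4] = -19/6;  [x^5] = 1701/256.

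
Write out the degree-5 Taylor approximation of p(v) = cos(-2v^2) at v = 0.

Apply the Taylor formula c_k = f^(k)(a)/k!.
p(0) = 1
p′(0) = 0
p′′(0) = 0
p′′′(0) = 0
p^(4)(0) = -48
p^(5)(0) = 0

1 - 2*v^4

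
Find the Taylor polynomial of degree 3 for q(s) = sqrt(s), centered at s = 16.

[(s - 16)^0] = 4;  [(s - 16)^1] = 1/8;  [(s - 16)^2] = -1/512;  [(s - 16)^3] = 1/16384.

(s - 16)^3/16384 - (s - 16)^2/512 + (s - 16)/8 + 4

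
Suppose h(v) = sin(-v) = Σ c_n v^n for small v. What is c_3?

1/6

h(0) = 0
h′(0) = -1
h′′(0) = 0
h′′′(0) = 1
So c_3 = h′′′(0)/3! = 1/6.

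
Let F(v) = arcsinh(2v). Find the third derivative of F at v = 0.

-8

The coefficient of v^3 in the expansion is -4/3, so F′′′(0) = 3! * (-4/3) = -8.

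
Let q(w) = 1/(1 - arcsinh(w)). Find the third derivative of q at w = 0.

5

Substitute the inner expansion into the outer series and collect powers.
From the series, [w^3] q = 5/6; multiply by 3! = 6 to get 5.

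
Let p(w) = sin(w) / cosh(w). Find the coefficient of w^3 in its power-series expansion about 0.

-2/3

Divide the numerator series by the denominator series (power-series long division).
So c_3 = p′′′(0)/3! = -2/3.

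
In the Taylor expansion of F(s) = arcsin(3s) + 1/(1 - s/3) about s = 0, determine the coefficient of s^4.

Expand each term separately and add.

1/81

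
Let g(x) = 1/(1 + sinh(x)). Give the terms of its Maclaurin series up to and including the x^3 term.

-7*x^3/6 + x^2 - x + 1

Let u equal the inner series; expand the outer function in u and truncate.
g(0) = 1
g′(0) = -1
g′′(0) = 2
g′′′(0) = -7
Then c_k = g^(k)(0)/k! gives each Taylor coefficient.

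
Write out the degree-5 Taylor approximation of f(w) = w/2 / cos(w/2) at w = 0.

5*w^5/768 + w^3/16 + w/2

Invert the denominator's series and multiply.
[w^0] = 0;  [w^1] = 1/2;  [w^2] = 0;  [w^3] = 1/16;  [w^4] = 0;  [w^5] = 5/768.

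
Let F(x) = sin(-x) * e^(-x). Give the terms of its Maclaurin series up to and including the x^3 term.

-x^3/3 + x^2 - x

Multiply the two series term by term and collect like powers.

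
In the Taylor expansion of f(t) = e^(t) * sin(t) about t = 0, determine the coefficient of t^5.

-1/30

Expand each factor separately, then convolve coefficients.
f(0) = 0
f′(0) = 1
f′′(0) = 2
f′′′(0) = 2
f^(4)(0) = 0
f^(5)(0) = -4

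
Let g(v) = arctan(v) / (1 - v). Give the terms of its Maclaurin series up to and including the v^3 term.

2*v^3/3 + v^2 + v

Use 1/(1 - r) = Σ r^k on the denominator, then take the Cauchy product.
g(0) = 0
g′(0) = 1
g′′(0) = 2
g′′′(0) = 4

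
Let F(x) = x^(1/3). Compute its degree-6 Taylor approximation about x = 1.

Apply the Taylor formula c_k = f^(k)(a)/k!.
F(1) = 1
F′(1) = 1/3
F′′(1) = -2/9
F′′′(1) = 10/27
F^(4)(1) = -80/81
F^(5)(1) = 880/243
F^(6)(1) = -12320/729

-154*(x - 1)^6/6561 + 22*(x - 1)^5/729 - 10*(x - 1)^4/243 + 5*(x - 1)^3/81 - (x - 1)^2/9 + (x - 1)/3 + 1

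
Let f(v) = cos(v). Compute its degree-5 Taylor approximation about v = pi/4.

f(pi/4) = sqrt(2)/2
f′(pi/4) = -sqrt(2)/2
f′′(pi/4) = -sqrt(2)/2
f′′′(pi/4) = sqrt(2)/2
f^(4)(pi/4) = sqrt(2)/2
f^(5)(pi/4) = -sqrt(2)/2

-sqrt(2)*(v - pi/4)^5/240 + sqrt(2)*(v - pi/4)^4/48 + sqrt(2)*(v - pi/4)^3/12 - sqrt(2)*(v - pi/4)^2/4 - sqrt(2)*(v - pi/4)/2 + sqrt(2)/2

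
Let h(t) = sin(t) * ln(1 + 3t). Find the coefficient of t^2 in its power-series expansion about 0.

Write out both Maclaurin series and multiply, keeping only the needed powers.
h(0) = 0
h′(0) = 0
h′′(0) = 6
Dividing each by k! gives the coefficients c_0, ..., c_2.

3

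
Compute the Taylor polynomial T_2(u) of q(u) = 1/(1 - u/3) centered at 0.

u^2/9 + u/3 + 1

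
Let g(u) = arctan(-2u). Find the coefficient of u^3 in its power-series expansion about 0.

g(0) = 0
g′(0) = -2
g′′(0) = 0
g′′′(0) = 16
Dividing each by k! gives the coefficients c_0, ..., c_3.

8/3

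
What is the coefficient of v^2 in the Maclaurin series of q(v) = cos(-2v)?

-2

[v^0] = 1;  [v^1] = 0;  [v^2] = -2.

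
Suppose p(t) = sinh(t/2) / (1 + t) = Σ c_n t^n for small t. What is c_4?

Take the Cauchy product of the two expansions.
p(0) = 0
p′(0) = 1/2
p′′(0) = -1
p′′′(0) = 25/8
p^(4)(0) = -25/2

-25/48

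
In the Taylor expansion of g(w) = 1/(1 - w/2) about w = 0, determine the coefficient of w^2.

1/4

g(0) = 1
g′(0) = 1/2
g′′(0) = 1/2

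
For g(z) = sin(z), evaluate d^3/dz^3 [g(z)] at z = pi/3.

-1/2

The coefficient of (z - pi/3)^3 in the expansion is -1/12, so g′′′(pi/3) = 3! * (-1/12) = -1/2.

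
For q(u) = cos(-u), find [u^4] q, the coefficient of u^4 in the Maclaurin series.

1/24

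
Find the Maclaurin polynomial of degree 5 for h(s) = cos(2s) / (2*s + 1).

Expand 1/(denominator) as a geometric series and multiply by the numerator's series.
[s^0] = 1;  [s^1] = -2;  [s^2] = 2;  [s^3] = -4;  [s^4] = 26/3;  [s^5] = -52/3.

-52*s^5/3 + 26*s^4/3 - 4*s^3 + 2*s^2 - 2*s + 1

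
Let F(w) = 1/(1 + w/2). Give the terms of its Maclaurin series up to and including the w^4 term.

w^4/16 - w^3/8 + w^2/4 - w/2 + 1

F(0) = 1
F′(0) = -1/2
F′′(0) = 1/2
F′′′(0) = -3/4
F^(4)(0) = 3/2
Then c_k = F^(k)(0)/k! gives each Taylor coefficient.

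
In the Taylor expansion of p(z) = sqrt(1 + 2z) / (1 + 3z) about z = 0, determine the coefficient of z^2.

Multiply the two series term by term and collect like powers.
p(0) = 1
p′(0) = -2
p′′(0) = 11
So c_2 = p′′(0)/2! = 11/2.

11/2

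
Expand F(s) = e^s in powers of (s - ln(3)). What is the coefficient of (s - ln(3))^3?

1/2

Use the known series and substitute for the argument.
So c_3 = F′′′(ln(3))/3! = 1/2.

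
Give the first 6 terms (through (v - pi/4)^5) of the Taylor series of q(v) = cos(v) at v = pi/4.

-sqrt(2)*(v - pi/4)^5/240 + sqrt(2)*(v - pi/4)^4/48 + sqrt(2)*(v - pi/4)^3/12 - sqrt(2)*(v - pi/4)^2/4 - sqrt(2)*(v - pi/4)/2 + sqrt(2)/2

Apply the Taylor formula c_k = f^(k)(a)/k!.
[(v - pi/4)^0] = sqrt(2)/2;  [(v - pi/4)^1] = -sqrt(2)/2;  [(v - pi/4)^2] = -sqrt(2)/4;  [(v - pi/4)^3] = sqrt(2)/12;  [(v - pi/4)^4] = sqrt(2)/48;  [(v - pi/4)^5] = -sqrt(2)/240.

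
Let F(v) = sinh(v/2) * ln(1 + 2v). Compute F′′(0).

2

Take the Cauchy product of the two expansions.
The coefficient of v^2 in the expansion is 1, so F′′(0) = 2! * (1) = 2.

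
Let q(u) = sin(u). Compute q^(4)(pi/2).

1

From the series, [(u - pi/2)^4] q = 1/24; multiply by 4! = 24 to get 1.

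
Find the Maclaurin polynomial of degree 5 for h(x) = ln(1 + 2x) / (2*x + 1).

Multiply the numerator's expansion by the denominator's geometric series.

1096*x^5/15 - 100*x^4/3 + 44*x^3/3 - 6*x^2 + 2*x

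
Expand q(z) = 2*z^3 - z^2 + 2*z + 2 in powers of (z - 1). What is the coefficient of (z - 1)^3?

[(z - 1)^0] = 5;  [(z - 1)^1] = 6;  [(z - 1)^2] = 5;  [(z - 1)^3] = 2.
So c_3 = q′′′(1)/3! = 2.

2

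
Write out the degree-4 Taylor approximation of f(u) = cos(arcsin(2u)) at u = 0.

-2*u^4 - 2*u^2 + 1

Substitute the inner expansion into the outer series and collect powers.
f(0) = 1
f′(0) = 0
f′′(0) = -4
f′′′(0) = 0
f^(4)(0) = -48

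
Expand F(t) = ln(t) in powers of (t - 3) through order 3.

(t - 3)^3/81 - (t - 3)^2/18 + (t - 3)/3 + ln(3)

Compute the successive derivatives at the expansion point and divide by k!.
F(3) = ln(3)
F′(3) = 1/3
F′′(3) = -1/9
F′′′(3) = 2/27
The Taylor polynomial is Σ F^(k)(3)/k! · (t - 3)^k.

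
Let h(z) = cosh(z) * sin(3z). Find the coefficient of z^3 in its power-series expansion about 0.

Write out both Maclaurin series and multiply, keeping only the needed powers.
h(0) = 0
h′(0) = 3
h′′(0) = 0
h′′′(0) = -18

-3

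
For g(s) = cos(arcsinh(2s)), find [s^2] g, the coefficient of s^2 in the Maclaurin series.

Compose series: expand the inner function first, then feed it into the outer expansion.
g(0) = 1
g′(0) = 0
g′′(0) = -4
So c_2 = g′′(0)/2! = -2.

-2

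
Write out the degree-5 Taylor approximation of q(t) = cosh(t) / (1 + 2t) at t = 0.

-433*t^5/12 + 433*t^4/24 - 9*t^3 + 9*t^2/2 - 2*t + 1

Write out both Maclaurin series and multiply, keeping only the needed powers.
q(0) = 1
q′(0) = -2
q′′(0) = 9
q′′′(0) = -54
q^(4)(0) = 433
q^(5)(0) = -4330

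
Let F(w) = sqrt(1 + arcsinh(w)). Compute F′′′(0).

Let u equal the inner series; expand the outer function in u and truncate.
From the series, [w^3] F = -1/48; multiply by 3! = 6 to get -1/8.

-1/8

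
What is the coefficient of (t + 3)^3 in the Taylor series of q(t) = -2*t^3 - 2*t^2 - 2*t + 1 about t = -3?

q(-3) = 43
q′(-3) = -44
q′′(-3) = 32
q′′′(-3) = -12
Dividing each by k! gives the coefficients c_0, ..., c_3.

-2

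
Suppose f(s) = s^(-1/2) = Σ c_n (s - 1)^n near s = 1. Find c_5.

-63/256

f(1) = 1
f′(1) = -1/2
f′′(1) = 3/4
f′′′(1) = -15/8
f^(4)(1) = 105/16
f^(5)(1) = -945/32
Dividing each by k! gives the coefficients c_0, ..., c_5.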